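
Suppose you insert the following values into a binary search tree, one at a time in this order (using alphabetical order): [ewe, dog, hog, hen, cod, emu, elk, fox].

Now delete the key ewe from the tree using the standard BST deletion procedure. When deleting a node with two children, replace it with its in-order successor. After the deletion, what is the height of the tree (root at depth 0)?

3

Insert ewe: tree is empty, so ewe becomes the root.
Insert dog: dog < ewe → go left. Place as left child of ewe.
Insert hog: hog > ewe → go right. Place as right child of ewe.
Insert hen: hen > ewe → go right; hen < hog → go left. Place as left child of hog.
Insert cod: cod < ewe → go left; cod < dog → go left. Place as left child of dog.
Insert emu: emu < ewe → go left; emu > dog → go right. Place as right child of dog.
Insert elk: elk < ewe → go left; elk > dog → go right; elk < emu → go left. Place as left child of emu.
Insert fox: fox > ewe → go right; fox < hog → go left; fox < hen → go left. Place as left child of hen.

Delete ewe (two children — replace with in-order successor).
After deletion, deepest node is elk at depth 3.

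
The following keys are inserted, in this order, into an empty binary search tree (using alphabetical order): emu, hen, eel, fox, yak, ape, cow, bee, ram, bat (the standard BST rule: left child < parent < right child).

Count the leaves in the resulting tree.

Resulting structure (node: left, right):
  emu: L=eel, R=hen
  hen: L=fox, R=yak
  eel: L=ape, R=–
  fox: L=–, R=–
  yak: L=ram, R=–
  ape: L=–, R=cow
  cow: L=bee, R=–
  bee: L=bat, R=–
  ram: L=–, R=–
  bat: L=–, R=–

Leaves: bat, fox, ram — 3 in total.

3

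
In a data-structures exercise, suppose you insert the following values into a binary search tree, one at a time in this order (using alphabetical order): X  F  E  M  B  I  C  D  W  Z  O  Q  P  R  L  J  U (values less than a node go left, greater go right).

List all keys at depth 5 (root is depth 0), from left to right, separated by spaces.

Insert X: tree is empty, so X becomes the root.
Insert F: F < X → go left. Place as left child of X.
Insert E: E < X → go left; E < F → go left. Place as left child of F.
Insert M: M < X → go left; M > F → go right. Place as right child of F.
Insert B: B < X → go left; B < F → go left; B < E → go left. Place as left child of E.
Insert I: I < X → go left; I > F → go right; I < M → go left. Place as left child of M.
Insert C: C < X → go left; C < F → go left; C < E → go left; C > B → go right. Place as right child of B.
Insert D: D < X → go left; D < F → go left; D < E → go left; D > B → go right; D > C → go right. Place as right child of C.
Insert W: W < X → go left; W > F → go right; W > M → go right. Place as right child of M.
Insert Z: Z > X → go right. Place as right child of X.
Insert O: O < X → go left; O > F → go right; O > M → go right; O < W → go left. Place as left child of W.
Insert Q: Q < X → go left; Q > F → go right; Q > M → go right; Q < W → go left; Q > O → go right. Place as right child of O.
Insert P: P < X → go left; P > F → go right; P > M → go right; P < W → go left; P > O → go right; P < Q → go left. Place as left child of Q.
Insert R: R < X → go left; R > F → go right; R > M → go right; R < W → go left; R > O → go right; R > Q → go right. Place as right child of Q.
Insert L: L < X → go left; L > F → go right; L < M → go left; L > I → go right. Place as right child of I.
Insert J: J < X → go left; J > F → go right; J < M → go left; J > I → go right; J < L → go left. Place as left child of L.
Insert U: U < X → go left; U > F → go right; U > M → go right; U < W → go left; U > O → go right; U > Q → go right; U > R → go right. Place as right child of R.

D J Q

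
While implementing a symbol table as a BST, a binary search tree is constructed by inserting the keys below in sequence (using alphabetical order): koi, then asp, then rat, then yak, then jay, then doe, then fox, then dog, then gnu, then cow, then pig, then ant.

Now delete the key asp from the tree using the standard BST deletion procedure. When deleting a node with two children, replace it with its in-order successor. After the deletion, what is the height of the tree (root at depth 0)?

Resulting structure (node: left, right):
  koi: L=asp, R=rat
  asp: L=ant, R=jay
  rat: L=pig, R=yak
  yak: L=–, R=–
  jay: L=doe, R=–
  doe: L=cow, R=fox
  fox: L=dog, R=gnu
  dog: L=–, R=–
  gnu: L=–, R=–
  cow: L=–, R=–
  pig: L=–, R=–
  ant: L=–, R=–

Delete asp (two children — replace with in-order successor).
After deletion, deepest node is dog at depth 5.

5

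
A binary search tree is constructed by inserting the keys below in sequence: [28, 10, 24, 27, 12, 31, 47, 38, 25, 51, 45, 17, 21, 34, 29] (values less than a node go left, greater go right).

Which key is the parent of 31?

28

Resulting structure (node: left, right):
  28: L=10, R=31
  10: L=–, R=24
  24: L=12, R=27
  27: L=25, R=–
  12: L=–, R=17
  31: L=29, R=47
  47: L=38, R=51
  38: L=34, R=45
  25: L=–, R=–
  51: L=–, R=–
  45: L=–, R=–
  17: L=–, R=21
  21: L=–, R=–
  34: L=–, R=–
  29: L=–, R=–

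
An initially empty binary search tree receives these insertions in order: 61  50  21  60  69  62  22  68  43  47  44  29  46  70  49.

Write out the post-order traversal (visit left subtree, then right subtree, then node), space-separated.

61: root
50: left child of 61 (depth 1)
21: left child of 50 (depth 2)
60: right child of 50 (depth 2)
69: right child of 61 (depth 1)
62: left child of 69 (depth 2)
22: right child of 21 (depth 3)
68: right child of 62 (depth 3)
43: right child of 22 (depth 4)
47: right child of 43 (depth 5)
44: left child of 47 (depth 6)
29: left child of 43 (depth 5)
46: right child of 44 (depth 7)
70: right child of 69 (depth 2)
49: right child of 47 (depth 6)

29 46 44 49 47 43 22 21 60 50 68 62 70 69 61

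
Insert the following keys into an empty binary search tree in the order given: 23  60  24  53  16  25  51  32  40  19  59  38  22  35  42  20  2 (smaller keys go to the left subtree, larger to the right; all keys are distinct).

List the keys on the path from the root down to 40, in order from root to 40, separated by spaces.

23 60 24 53 25 51 32 40

Insert 23: tree is empty, so 23 becomes the root.
Insert 60: 60 > 23 → go right. Place as right child of 23.
Insert 24: 24 > 23 → go right; 24 < 60 → go left. Place as left child of 60.
Insert 53: 53 > 23 → go right; 53 < 60 → go left; 53 > 24 → go right. Place as right child of 24.
Insert 16: 16 < 23 → go left. Place as left child of 23.
Insert 25: 25 > 23 → go right; 25 < 60 → go left; 25 > 24 → go right; 25 < 53 → go left. Place as left child of 53.
Insert 51: 51 > 23 → go right; 51 < 60 → go left; 51 > 24 → go right; 51 < 53 → go left; 51 > 25 → go right. Place as right child of 25.
Insert 32: 32 > 23 → go right; 32 < 60 → go left; 32 > 24 → go right; 32 < 53 → go left; 32 > 25 → go right; 32 < 51 → go left. Place as left child of 51.
Insert 40: 40 > 23 → go right; 40 < 60 → go left; 40 > 24 → go right; 40 < 53 → go left; 40 > 25 → go right; 40 < 51 → go left; 40 > 32 → go right. Place as right child of 32.
Insert 19: 19 < 23 → go left; 19 > 16 → go right. Place as right child of 16.
Insert 59: 59 > 23 → go right; 59 < 60 → go left; 59 > 24 → go right; 59 > 53 → go right. Place as right child of 53.
Insert 38: 38 > 23 → go right; 38 < 60 → go left; 38 > 24 → go right; 38 < 53 → go left; 38 > 25 → go right; 38 < 51 → go left; 38 > 32 → go right; 38 < 40 → go left. Place as left child of 40.
Insert 22: 22 < 23 → go left; 22 > 16 → go right; 22 > 19 → go right. Place as right child of 19.
Insert 35: 35 > 23 → go right; 35 < 60 → go left; 35 > 24 → go right; 35 < 53 → go left; 35 > 25 → go right; 35 < 51 → go left; 35 > 32 → go right; 35 < 40 → go left; 35 < 38 → go left. Place as left child of 38.
Insert 42: 42 > 23 → go right; 42 < 60 → go left; 42 > 24 → go right; 42 < 53 → go left; 42 > 25 → go right; 42 < 51 → go left; 42 > 32 → go right; 42 > 40 → go right. Place as right child of 40.
Insert 20: 20 < 23 → go left; 20 > 16 → go right; 20 > 19 → go right; 20 < 22 → go left. Place as left child of 22.
Insert 2: 2 < 23 → go left; 2 < 16 → go left. Place as left child of 16.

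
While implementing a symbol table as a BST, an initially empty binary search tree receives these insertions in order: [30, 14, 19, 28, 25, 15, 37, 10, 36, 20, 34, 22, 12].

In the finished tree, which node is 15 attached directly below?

30: root
14: left child of 30 (depth 1)
19: right child of 14 (depth 2)
28: right child of 19 (depth 3)
25: left child of 28 (depth 4)
15: left child of 19 (depth 3)
37: right child of 30 (depth 1)
10: left child of 14 (depth 2)
36: left child of 37 (depth 2)
20: left child of 25 (depth 5)
34: left child of 36 (depth 3)
22: right child of 20 (depth 6)
12: right child of 10 (depth 3)

19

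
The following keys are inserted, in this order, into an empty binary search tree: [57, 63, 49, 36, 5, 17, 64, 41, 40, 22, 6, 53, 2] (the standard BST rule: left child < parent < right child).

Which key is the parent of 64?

63

57: root
63: right child of 57 (depth 1)
49: left child of 57 (depth 1)
36: left child of 49 (depth 2)
5: left child of 36 (depth 3)
17: right child of 5 (depth 4)
64: right child of 63 (depth 2)
41: right child of 36 (depth 3)
40: left child of 41 (depth 4)
22: right child of 17 (depth 5)
6: left child of 17 (depth 5)
53: right child of 49 (depth 2)
2: left child of 5 (depth 4)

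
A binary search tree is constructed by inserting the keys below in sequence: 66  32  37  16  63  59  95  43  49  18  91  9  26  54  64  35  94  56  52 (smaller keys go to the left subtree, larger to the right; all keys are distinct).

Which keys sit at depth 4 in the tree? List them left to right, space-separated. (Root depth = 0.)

26 59 64

Resulting structure (node: left, right):
  66: L=32, R=95
  32: L=16, R=37
  37: L=35, R=63
  16: L=9, R=18
  63: L=59, R=64
  59: L=43, R=–
  95: L=91, R=–
  43: L=–, R=49
  49: L=–, R=54
  18: L=–, R=26
  91: L=–, R=94
  9: L=–, R=–
  26: L=–, R=–
  54: L=52, R=56
  64: L=–, R=–
  35: L=–, R=–
  94: L=–, R=–
  56: L=–, R=–
  52: L=–, R=–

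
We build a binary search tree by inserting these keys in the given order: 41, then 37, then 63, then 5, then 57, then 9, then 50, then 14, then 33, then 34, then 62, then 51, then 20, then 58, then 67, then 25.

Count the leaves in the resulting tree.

41: root
37: left child of 41 (depth 1)
63: right child of 41 (depth 1)
5: left child of 37 (depth 2)
57: left child of 63 (depth 2)
9: right child of 5 (depth 3)
50: left child of 57 (depth 3)
14: right child of 9 (depth 4)
33: right child of 14 (depth 5)
34: right child of 33 (depth 6)
62: right child of 57 (depth 3)
51: right child of 50 (depth 4)
20: left child of 33 (depth 6)
58: left child of 62 (depth 4)
67: right child of 63 (depth 2)
25: right child of 20 (depth 7)

Leaves: 25, 34, 51, 58, 67 — 5 in total.

5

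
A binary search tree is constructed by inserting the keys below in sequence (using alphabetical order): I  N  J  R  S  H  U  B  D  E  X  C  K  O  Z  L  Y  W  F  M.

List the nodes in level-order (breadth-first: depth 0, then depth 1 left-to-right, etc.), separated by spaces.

Insert I: tree is empty, so I becomes the root.
Insert N: N > I → go right. Place as right child of I.
Insert J: J > I → go right; J < N → go left. Place as left child of N.
Insert R: R > I → go right; R > N → go right. Place as right child of N.
Insert S: S > I → go right; S > N → go right; S > R → go right. Place as right child of R.
Insert H: H < I → go left. Place as left child of I.
Insert U: U > I → go right; U > N → go right; U > R → go right; U > S → go right. Place as right child of S.
Insert B: B < I → go left; B < H → go left. Place as left child of H.
Insert D: D < I → go left; D < H → go left; D > B → go right. Place as right child of B.
Insert E: E < I → go left; E < H → go left; E > B → go right; E > D → go right. Place as right child of D.
Insert X: X > I → go right; X > N → go right; X > R → go right; X > S → go right; X > U → go right. Place as right child of U.
Insert C: C < I → go left; C < H → go left; C > B → go right; C < D → go left. Place as left child of D.
Insert K: K > I → go right; K < N → go left; K > J → go right. Place as right child of J.
Insert O: O > I → go right; O > N → go right; O < R → go left. Place as left child of R.
Insert Z: Z > I → go right; Z > N → go right; Z > R → go right; Z > S → go right; Z > U → go right; Z > X → go right. Place as right child of X.
Insert L: L > I → go right; L < N → go left; L > J → go right; L > K → go right. Place as right child of K.
Insert Y: Y > I → go right; Y > N → go right; Y > R → go right; Y > S → go right; Y > U → go right; Y > X → go right; Y < Z → go left. Place as left child of Z.
Insert W: W > I → go right; W > N → go right; W > R → go right; W > S → go right; W > U → go right; W < X → go left. Place as left child of X.
Insert F: F < I → go left; F < H → go left; F > B → go right; F > D → go right; F > E → go right. Place as right child of E.
Insert M: M > I → go right; M < N → go left; M > J → go right; M > K → go right; M > L → go right. Place as right child of L.

I H N B J R D K O S C E L U F M X W Z Y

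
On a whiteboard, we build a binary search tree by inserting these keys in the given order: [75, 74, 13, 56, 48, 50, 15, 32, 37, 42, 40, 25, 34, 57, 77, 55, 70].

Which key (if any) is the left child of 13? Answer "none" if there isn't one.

Insert 75: tree is empty, so 75 becomes the root.
Insert 74: 74 < 75 → go left. Place as left child of 75.
Insert 13: 13 < 75 → go left; 13 < 74 → go left. Place as left child of 74.
Insert 56: 56 < 75 → go left; 56 < 74 → go left; 56 > 13 → go right. Place as right child of 13.
Insert 48: 48 < 75 → go left; 48 < 74 → go left; 48 > 13 → go right; 48 < 56 → go left. Place as left child of 56.
Insert 50: 50 < 75 → go left; 50 < 74 → go left; 50 > 13 → go right; 50 < 56 → go left; 50 > 48 → go right. Place as right child of 48.
Insert 15: 15 < 75 → go left; 15 < 74 → go left; 15 > 13 → go right; 15 < 56 → go left; 15 < 48 → go left. Place as left child of 48.
Insert 32: 32 < 75 → go left; 32 < 74 → go left; 32 > 13 → go right; 32 < 56 → go left; 32 < 48 → go left; 32 > 15 → go right. Place as right child of 15.
Insert 37: 37 < 75 → go left; 37 < 74 → go left; 37 > 13 → go right; 37 < 56 → go left; 37 < 48 → go left; 37 > 15 → go right; 37 > 32 → go right. Place as right child of 32.
Insert 42: 42 < 75 → go left; 42 < 74 → go left; 42 > 13 → go right; 42 < 56 → go left; 42 < 48 → go left; 42 > 15 → go right; 42 > 32 → go right; 42 > 37 → go right. Place as right child of 37.
Insert 40: 40 < 75 → go left; 40 < 74 → go left; 40 > 13 → go right; 40 < 56 → go left; 40 < 48 → go left; 40 > 15 → go right; 40 > 32 → go right; 40 > 37 → go right; 40 < 42 → go left. Place as left child of 42.
Insert 25: 25 < 75 → go left; 25 < 74 → go left; 25 > 13 → go right; 25 < 56 → go left; 25 < 48 → go left; 25 > 15 → go right; 25 < 32 → go left. Place as left child of 32.
Insert 34: 34 < 75 → go left; 34 < 74 → go left; 34 > 13 → go right; 34 < 56 → go left; 34 < 48 → go left; 34 > 15 → go right; 34 > 32 → go right; 34 < 37 → go left. Place as left child of 37.
Insert 57: 57 < 75 → go left; 57 < 74 → go left; 57 > 13 → go right; 57 > 56 → go right. Place as right child of 56.
Insert 77: 77 > 75 → go right. Place as right child of 75.
Insert 55: 55 < 75 → go left; 55 < 74 → go left; 55 > 13 → go right; 55 < 56 → go left; 55 > 48 → go right; 55 > 50 → go right. Place as right child of 50.
Insert 70: 70 < 75 → go left; 70 < 74 → go left; 70 > 13 → go right; 70 > 56 → go right; 70 > 57 → go right. Place as right child of 57.

none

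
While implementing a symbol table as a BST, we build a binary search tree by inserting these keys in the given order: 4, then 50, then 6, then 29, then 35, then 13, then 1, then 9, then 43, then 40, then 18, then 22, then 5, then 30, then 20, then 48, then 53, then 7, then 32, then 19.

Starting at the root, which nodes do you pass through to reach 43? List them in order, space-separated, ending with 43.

Resulting structure (node: left, right):
  4: L=1, R=50
  50: L=6, R=53
  6: L=5, R=29
  29: L=13, R=35
  35: L=30, R=43
  13: L=9, R=18
  1: L=–, R=–
  9: L=7, R=–
  43: L=40, R=48
  40: L=–, R=–
  18: L=–, R=22
  22: L=20, R=–
  5: L=–, R=–
  30: L=–, R=32
  20: L=19, R=–
  48: L=–, R=–
  53: L=–, R=–
  7: L=–, R=–
  32: L=–, R=–
  19: L=–, R=–

4 50 6 29 35 43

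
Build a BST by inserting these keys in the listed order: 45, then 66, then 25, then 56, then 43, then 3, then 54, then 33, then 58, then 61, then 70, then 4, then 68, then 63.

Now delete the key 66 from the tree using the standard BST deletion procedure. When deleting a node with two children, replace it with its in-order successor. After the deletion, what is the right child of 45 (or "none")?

Insert 45: tree is empty, so 45 becomes the root.
Insert 66: 66 > 45 → go right. Place as right child of 45.
Insert 25: 25 < 45 → go left. Place as left child of 45.
Insert 56: 56 > 45 → go right; 56 < 66 → go left. Place as left child of 66.
Insert 43: 43 < 45 → go left; 43 > 25 → go right. Place as right child of 25.
Insert 3: 3 < 45 → go left; 3 < 25 → go left. Place as left child of 25.
Insert 54: 54 > 45 → go right; 54 < 66 → go left; 54 < 56 → go left. Place as left child of 56.
Insert 33: 33 < 45 → go left; 33 > 25 → go right; 33 < 43 → go left. Place as left child of 43.
Insert 58: 58 > 45 → go right; 58 < 66 → go left; 58 > 56 → go right. Place as right child of 56.
Insert 61: 61 > 45 → go right; 61 < 66 → go left; 61 > 56 → go right; 61 > 58 → go right. Place as right child of 58.
Insert 70: 70 > 45 → go right; 70 > 66 → go right. Place as right child of 66.
Insert 4: 4 < 45 → go left; 4 < 25 → go left; 4 > 3 → go right. Place as right child of 3.
Insert 68: 68 > 45 → go right; 68 > 66 → go right; 68 < 70 → go left. Place as left child of 70.
Insert 63: 63 > 45 → go right; 63 < 66 → go left; 63 > 56 → go right; 63 > 58 → go right; 63 > 61 → go right. Place as right child of 61.

Delete 66 (two children — replace with in-order successor).
After deletion, 45's right child: 68.

68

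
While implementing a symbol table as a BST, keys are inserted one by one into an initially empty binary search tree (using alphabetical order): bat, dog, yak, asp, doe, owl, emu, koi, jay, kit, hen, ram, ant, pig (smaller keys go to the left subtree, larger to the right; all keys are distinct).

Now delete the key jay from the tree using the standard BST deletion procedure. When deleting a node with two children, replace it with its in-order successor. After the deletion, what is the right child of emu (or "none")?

koi

Resulting structure (node: left, right):
  bat: L=asp, R=dog
  dog: L=doe, R=yak
  yak: L=owl, R=–
  asp: L=ant, R=–
  doe: L=–, R=–
  owl: L=emu, R=ram
  emu: L=–, R=koi
  koi: L=jay, R=–
  jay: L=hen, R=kit
  kit: L=–, R=–
  hen: L=–, R=–
  ram: L=pig, R=–
  ant: L=–, R=–
  pig: L=–, R=–

Delete jay (two children — replace with in-order successor).
After deletion, emu's right child: koi.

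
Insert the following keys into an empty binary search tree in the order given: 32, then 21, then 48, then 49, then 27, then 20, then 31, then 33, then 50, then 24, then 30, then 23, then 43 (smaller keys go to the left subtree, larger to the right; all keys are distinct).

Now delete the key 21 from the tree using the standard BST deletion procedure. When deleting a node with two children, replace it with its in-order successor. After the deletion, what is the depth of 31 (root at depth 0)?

3

Insert 32: tree is empty, so 32 becomes the root.
Insert 21: 21 < 32 → go left. Place as left child of 32.
Insert 48: 48 > 32 → go right. Place as right child of 32.
Insert 49: 49 > 32 → go right; 49 > 48 → go right. Place as right child of 48.
Insert 27: 27 < 32 → go left; 27 > 21 → go right. Place as right child of 21.
Insert 20: 20 < 32 → go left; 20 < 21 → go left. Place as left child of 21.
Insert 31: 31 < 32 → go left; 31 > 21 → go right; 31 > 27 → go right. Place as right child of 27.
Insert 33: 33 > 32 → go right; 33 < 48 → go left. Place as left child of 48.
Insert 50: 50 > 32 → go right; 50 > 48 → go right; 50 > 49 → go right. Place as right child of 49.
Insert 24: 24 < 32 → go left; 24 > 21 → go right; 24 < 27 → go left. Place as left child of 27.
Insert 30: 30 < 32 → go left; 30 > 21 → go right; 30 > 27 → go right; 30 < 31 → go left. Place as left child of 31.
Insert 23: 23 < 32 → go left; 23 > 21 → go right; 23 < 27 → go left; 23 < 24 → go left. Place as left child of 24.
Insert 43: 43 > 32 → go right; 43 < 48 → go left; 43 > 33 → go right. Place as right child of 33.

Delete 21 (two children — replace with in-order successor).
After deletion, path to 31: 32 → 23 → 27 → 31.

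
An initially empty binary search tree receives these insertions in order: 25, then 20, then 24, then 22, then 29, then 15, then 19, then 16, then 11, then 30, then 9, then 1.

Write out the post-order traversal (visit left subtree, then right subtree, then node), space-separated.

Insert 25: tree is empty, so 25 becomes the root.
Insert 20: 20 < 25 → go left. Place as left child of 25.
Insert 24: 24 < 25 → go left; 24 > 20 → go right. Place as right child of 20.
Insert 22: 22 < 25 → go left; 22 > 20 → go right; 22 < 24 → go left. Place as left child of 24.
Insert 29: 29 > 25 → go right. Place as right child of 25.
Insert 15: 15 < 25 → go left; 15 < 20 → go left. Place as left child of 20.
Insert 19: 19 < 25 → go left; 19 < 20 → go left; 19 > 15 → go right. Place as right child of 15.
Insert 16: 16 < 25 → go left; 16 < 20 → go left; 16 > 15 → go right; 16 < 19 → go left. Place as left child of 19.
Insert 11: 11 < 25 → go left; 11 < 20 → go left; 11 < 15 → go left. Place as left child of 15.
Insert 30: 30 > 25 → go right; 30 > 29 → go right. Place as right child of 29.
Insert 9: 9 < 25 → go left; 9 < 20 → go left; 9 < 15 → go left; 9 < 11 → go left. Place as left child of 11.
Insert 1: 1 < 25 → go left; 1 < 20 → go left; 1 < 15 → go left; 1 < 11 → go left; 1 < 9 → go left. Place as left child of 9.

1 9 11 16 19 15 22 24 20 30 29 25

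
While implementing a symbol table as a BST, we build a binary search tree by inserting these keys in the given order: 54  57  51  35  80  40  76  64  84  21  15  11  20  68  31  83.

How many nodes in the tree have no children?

Insert 54: tree is empty, so 54 becomes the root.
Insert 57: 57 > 54 → go right. Place as right child of 54.
Insert 51: 51 < 54 → go left. Place as left child of 54.
Insert 35: 35 < 54 → go left; 35 < 51 → go left. Place as left child of 51.
Insert 80: 80 > 54 → go right; 80 > 57 → go right. Place as right child of 57.
Insert 40: 40 < 54 → go left; 40 < 51 → go left; 40 > 35 → go right. Place as right child of 35.
Insert 76: 76 > 54 → go right; 76 > 57 → go right; 76 < 80 → go left. Place as left child of 80.
Insert 64: 64 > 54 → go right; 64 > 57 → go right; 64 < 80 → go left; 64 < 76 → go left. Place as left child of 76.
Insert 84: 84 > 54 → go right; 84 > 57 → go right; 84 > 80 → go right. Place as right child of 80.
Insert 21: 21 < 54 → go left; 21 < 51 → go left; 21 < 35 → go left. Place as left child of 35.
Insert 15: 15 < 54 → go left; 15 < 51 → go left; 15 < 35 → go left; 15 < 21 → go left. Place as left child of 21.
Insert 11: 11 < 54 → go left; 11 < 51 → go left; 11 < 35 → go left; 11 < 21 → go left; 11 < 15 → go left. Place as left child of 15.
Insert 20: 20 < 54 → go left; 20 < 51 → go left; 20 < 35 → go left; 20 < 21 → go left; 20 > 15 → go right. Place as right child of 15.
Insert 68: 68 > 54 → go right; 68 > 57 → go right; 68 < 80 → go left; 68 < 76 → go left; 68 > 64 → go right. Place as right child of 64.
Insert 31: 31 < 54 → go left; 31 < 51 → go left; 31 < 35 → go left; 31 > 21 → go right. Place as right child of 21.
Insert 83: 83 > 54 → go right; 83 > 57 → go right; 83 > 80 → go right; 83 < 84 → go left. Place as left child of 84.

Leaves: 11, 20, 31, 40, 68, 83 — 6 in total.

6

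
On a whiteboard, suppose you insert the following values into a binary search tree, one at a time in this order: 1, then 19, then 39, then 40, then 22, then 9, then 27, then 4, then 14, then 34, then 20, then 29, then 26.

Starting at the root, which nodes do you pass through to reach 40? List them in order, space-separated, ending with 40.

1 19 39 40

1: root
19: right child of 1 (depth 1)
39: right child of 19 (depth 2)
40: right child of 39 (depth 3)
22: left child of 39 (depth 3)
9: left child of 19 (depth 2)
27: right child of 22 (depth 4)
4: left child of 9 (depth 3)
14: right child of 9 (depth 3)
34: right child of 27 (depth 5)
20: left child of 22 (depth 4)
29: left child of 34 (depth 6)
26: left child of 27 (depth 5)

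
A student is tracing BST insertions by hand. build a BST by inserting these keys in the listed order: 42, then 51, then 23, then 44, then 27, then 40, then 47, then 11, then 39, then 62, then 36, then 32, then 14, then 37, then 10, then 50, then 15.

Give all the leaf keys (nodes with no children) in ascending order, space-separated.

42: root
51: right child of 42 (depth 1)
23: left child of 42 (depth 1)
44: left child of 51 (depth 2)
27: right child of 23 (depth 2)
40: right child of 27 (depth 3)
47: right child of 44 (depth 3)
11: left child of 23 (depth 2)
39: left child of 40 (depth 4)
62: right child of 51 (depth 2)
36: left child of 39 (depth 5)
32: left child of 36 (depth 6)
14: right child of 11 (depth 3)
37: right child of 36 (depth 6)
10: left child of 11 (depth 3)
50: right child of 47 (depth 4)
15: right child of 14 (depth 4)

10 15 32 37 50 62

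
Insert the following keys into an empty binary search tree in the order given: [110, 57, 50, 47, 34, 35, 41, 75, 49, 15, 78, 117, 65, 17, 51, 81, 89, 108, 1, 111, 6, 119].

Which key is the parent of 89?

81

110: root
57: left child of 110 (depth 1)
50: left child of 57 (depth 2)
47: left child of 50 (depth 3)
34: left child of 47 (depth 4)
35: right child of 34 (depth 5)
41: right child of 35 (depth 6)
75: right child of 57 (depth 2)
49: right child of 47 (depth 4)
15: left child of 34 (depth 5)
78: right child of 75 (depth 3)
117: right child of 110 (depth 1)
65: left child of 75 (depth 3)
17: right child of 15 (depth 6)
51: right child of 50 (depth 3)
81: right child of 78 (depth 4)
89: right child of 81 (depth 5)
108: right child of 89 (depth 6)
1: left child of 15 (depth 6)
111: left child of 117 (depth 2)
6: right child of 1 (depth 7)
119: right child of 117 (depth 2)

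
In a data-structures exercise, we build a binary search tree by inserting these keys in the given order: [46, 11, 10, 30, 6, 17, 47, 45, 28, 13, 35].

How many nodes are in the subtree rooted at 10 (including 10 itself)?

Insert 46: tree is empty, so 46 becomes the root.
Insert 11: 11 < 46 → go left. Place as left child of 46.
Insert 10: 10 < 46 → go left; 10 < 11 → go left. Place as left child of 11.
Insert 30: 30 < 46 → go left; 30 > 11 → go right. Place as right child of 11.
Insert 6: 6 < 46 → go left; 6 < 11 → go left; 6 < 10 → go left. Place as left child of 10.
Insert 17: 17 < 46 → go left; 17 > 11 → go right; 17 < 30 → go left. Place as left child of 30.
Insert 47: 47 > 46 → go right. Place as right child of 46.
Insert 45: 45 < 46 → go left; 45 > 11 → go right; 45 > 30 → go right. Place as right child of 30.
Insert 28: 28 < 46 → go left; 28 > 11 → go right; 28 < 30 → go left; 28 > 17 → go right. Place as right child of 17.
Insert 13: 13 < 46 → go left; 13 > 11 → go right; 13 < 30 → go left; 13 < 17 → go left. Place as left child of 17.
Insert 35: 35 < 46 → go left; 35 > 11 → go right; 35 > 30 → go right; 35 < 45 → go left. Place as left child of 45.

Subtree rooted at 10 contains: 10, 6 — 2 nodes.

2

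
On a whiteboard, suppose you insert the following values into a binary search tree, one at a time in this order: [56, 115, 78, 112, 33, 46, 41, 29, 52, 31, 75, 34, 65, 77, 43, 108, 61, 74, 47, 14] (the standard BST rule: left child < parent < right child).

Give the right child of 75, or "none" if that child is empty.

56: root
115: right child of 56 (depth 1)
78: left child of 115 (depth 2)
112: right child of 78 (depth 3)
33: left child of 56 (depth 1)
46: right child of 33 (depth 2)
41: left child of 46 (depth 3)
29: left child of 33 (depth 2)
52: right child of 46 (depth 3)
31: right child of 29 (depth 3)
75: left child of 78 (depth 3)
34: left child of 41 (depth 4)
65: left child of 75 (depth 4)
77: right child of 75 (depth 4)
43: right child of 41 (depth 4)
108: left child of 112 (depth 4)
61: left child of 65 (depth 5)
74: right child of 65 (depth 5)
47: left child of 52 (depth 4)
14: left child of 29 (depth 3)

77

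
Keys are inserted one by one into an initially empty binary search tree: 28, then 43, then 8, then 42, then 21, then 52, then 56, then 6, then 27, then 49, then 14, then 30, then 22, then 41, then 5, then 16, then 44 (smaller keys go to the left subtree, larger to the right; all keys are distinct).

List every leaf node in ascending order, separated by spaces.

Insert 28: tree is empty, so 28 becomes the root.
Insert 43: 43 > 28 → go right. Place as right child of 28.
Insert 8: 8 < 28 → go left. Place as left child of 28.
Insert 42: 42 > 28 → go right; 42 < 43 → go left. Place as left child of 43.
Insert 21: 21 < 28 → go left; 21 > 8 → go right. Place as right child of 8.
Insert 52: 52 > 28 → go right; 52 > 43 → go right. Place as right child of 43.
Insert 56: 56 > 28 → go right; 56 > 43 → go right; 56 > 52 → go right. Place as right child of 52.
Insert 6: 6 < 28 → go left; 6 < 8 → go left. Place as left child of 8.
Insert 27: 27 < 28 → go left; 27 > 8 → go right; 27 > 21 → go right. Place as right child of 21.
Insert 49: 49 > 28 → go right; 49 > 43 → go right; 49 < 52 → go left. Place as left child of 52.
Insert 14: 14 < 28 → go left; 14 > 8 → go right; 14 < 21 → go left. Place as left child of 21.
Insert 30: 30 > 28 → go right; 30 < 43 → go left; 30 < 42 → go left. Place as left child of 42.
Insert 22: 22 < 28 → go left; 22 > 8 → go right; 22 > 21 → go right; 22 < 27 → go left. Place as left child of 27.
Insert 41: 41 > 28 → go right; 41 < 43 → go left; 41 < 42 → go left; 41 > 30 → go right. Place as right child of 30.
Insert 5: 5 < 28 → go left; 5 < 8 → go left; 5 < 6 → go left. Place as left child of 6.
Insert 16: 16 < 28 → go left; 16 > 8 → go right; 16 < 21 → go left; 16 > 14 → go right. Place as right child of 14.
Insert 44: 44 > 28 → go right; 44 > 43 → go right; 44 < 52 → go left; 44 < 49 → go left. Place as left child of 49.

5 16 22 41 44 56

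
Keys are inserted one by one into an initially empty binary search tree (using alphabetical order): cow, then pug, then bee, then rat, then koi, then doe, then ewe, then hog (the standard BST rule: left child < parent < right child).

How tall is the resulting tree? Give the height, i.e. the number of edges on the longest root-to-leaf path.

5

Insert cow: tree is empty, so cow becomes the root.
Insert pug: pug > cow → go right. Place as right child of cow.
Insert bee: bee < cow → go left. Place as left child of cow.
Insert rat: rat > cow → go right; rat > pug → go right. Place as right child of pug.
Insert koi: koi > cow → go right; koi < pug → go left. Place as left child of pug.
Insert doe: doe > cow → go right; doe < pug → go left; doe < koi → go left. Place as left child of koi.
Insert ewe: ewe > cow → go right; ewe < pug → go left; ewe < koi → go left; ewe > doe → go right. Place as right child of doe.
Insert hog: hog > cow → go right; hog < pug → go left; hog < koi → go left; hog > doe → go right; hog > ewe → go right. Place as right child of ewe.

The deepest node is hog at depth 5.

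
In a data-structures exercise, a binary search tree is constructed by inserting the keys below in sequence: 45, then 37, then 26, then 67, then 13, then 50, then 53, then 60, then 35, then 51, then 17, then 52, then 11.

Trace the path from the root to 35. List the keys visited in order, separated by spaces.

45: root
37: left child of 45 (depth 1)
26: left child of 37 (depth 2)
67: right child of 45 (depth 1)
13: left child of 26 (depth 3)
50: left child of 67 (depth 2)
53: right child of 50 (depth 3)
60: right child of 53 (depth 4)
35: right child of 26 (depth 3)
51: left child of 53 (depth 4)
17: right child of 13 (depth 4)
52: right child of 51 (depth 5)
11: left child of 13 (depth 4)

45 37 26 35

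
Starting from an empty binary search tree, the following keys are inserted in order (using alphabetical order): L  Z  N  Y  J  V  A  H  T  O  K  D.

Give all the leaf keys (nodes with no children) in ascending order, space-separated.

D K O

Insert L: tree is empty, so L becomes the root.
Insert Z: Z > L → go right. Place as right child of L.
Insert N: N > L → go right; N < Z → go left. Place as left child of Z.
Insert Y: Y > L → go right; Y < Z → go left; Y > N → go right. Place as right child of N.
Insert J: J < L → go left. Place as left child of L.
Insert V: V > L → go right; V < Z → go left; V > N → go right; V < Y → go left. Place as left child of Y.
Insert A: A < L → go left; A < J → go left. Place as left child of J.
Insert H: H < L → go left; H < J → go left; H > A → go right. Place as right child of A.
Insert T: T > L → go right; T < Z → go left; T > N → go right; T < Y → go left; T < V → go left. Place as left child of V.
Insert O: O > L → go right; O < Z → go left; O > N → go right; O < Y → go left; O < V → go left; O < T → go left. Place as left child of T.
Insert K: K < L → go left; K > J → go right. Place as right child of J.
Insert D: D < L → go left; D < J → go left; D > A → go right; D < H → go left. Place as left child of H.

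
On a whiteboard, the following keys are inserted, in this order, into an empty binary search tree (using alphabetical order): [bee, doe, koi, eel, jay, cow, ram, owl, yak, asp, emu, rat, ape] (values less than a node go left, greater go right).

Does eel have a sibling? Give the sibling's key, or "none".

ram

bee: root
doe: right child of bee (depth 1)
koi: right child of doe (depth 2)
eel: left child of koi (depth 3)
jay: right child of eel (depth 4)
cow: left child of doe (depth 2)
ram: right child of koi (depth 3)
owl: left child of ram (depth 4)
yak: right child of ram (depth 4)
asp: left child of bee (depth 1)
emu: left child of jay (depth 5)
rat: left child of yak (depth 5)
ape: left child of asp (depth 2)

eel's parent is koi; the other child of koi is ram.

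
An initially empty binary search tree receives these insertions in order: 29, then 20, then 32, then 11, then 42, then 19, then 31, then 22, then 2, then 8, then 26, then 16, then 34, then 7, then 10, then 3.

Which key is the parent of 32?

29: root
20: left child of 29 (depth 1)
32: right child of 29 (depth 1)
11: left child of 20 (depth 2)
42: right child of 32 (depth 2)
19: right child of 11 (depth 3)
31: left child of 32 (depth 2)
22: right child of 20 (depth 2)
2: left child of 11 (depth 3)
8: right child of 2 (depth 4)
26: right child of 22 (depth 3)
16: left child of 19 (depth 4)
34: left child of 42 (depth 3)
7: left child of 8 (depth 5)
10: right child of 8 (depth 5)
3: left child of 7 (depth 6)

29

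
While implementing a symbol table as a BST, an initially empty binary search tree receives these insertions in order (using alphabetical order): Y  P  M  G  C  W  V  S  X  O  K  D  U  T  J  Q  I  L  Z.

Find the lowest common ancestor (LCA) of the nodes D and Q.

P

Y: root
P: left child of Y (depth 1)
M: left child of P (depth 2)
G: left child of M (depth 3)
C: left child of G (depth 4)
W: right child of P (depth 2)
V: left child of W (depth 3)
S: left child of V (depth 4)
X: right child of W (depth 3)
O: right child of M (depth 3)
K: right child of G (depth 4)
D: right child of C (depth 5)
U: right child of S (depth 5)
T: left child of U (depth 6)
J: left child of K (depth 5)
Q: left child of S (depth 5)
I: left child of J (depth 6)
L: right child of K (depth 5)
Z: right child of Y (depth 1)

Path to D: Y → P → M → G → C → D
Path to Q: Y → P → W → V → S → Q
The paths share a prefix ending at P, then split left and right.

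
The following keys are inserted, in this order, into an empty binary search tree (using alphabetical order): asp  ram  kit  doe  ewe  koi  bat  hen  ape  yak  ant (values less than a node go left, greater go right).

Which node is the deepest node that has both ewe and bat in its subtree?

doe

asp: root
ram: right child of asp (depth 1)
kit: left child of ram (depth 2)
doe: left child of kit (depth 3)
ewe: right child of doe (depth 4)
koi: right child of kit (depth 3)
bat: left child of doe (depth 4)
hen: right child of ewe (depth 5)
ape: left child of asp (depth 1)
yak: right child of ram (depth 2)
ant: left child of ape (depth 2)

Path to ewe: asp → ram → kit → doe → ewe
Path to bat: asp → ram → kit → doe → bat
The paths share a prefix ending at doe, then split left and right.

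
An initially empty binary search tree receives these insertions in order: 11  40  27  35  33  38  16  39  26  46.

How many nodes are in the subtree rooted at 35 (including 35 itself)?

Resulting structure (node: left, right):
  11: L=–, R=40
  40: L=27, R=46
  27: L=16, R=35
  35: L=33, R=38
  33: L=–, R=–
  38: L=–, R=39
  16: L=–, R=26
  39: L=–, R=–
  26: L=–, R=–
  46: L=–, R=–

Subtree rooted at 35 contains: 35, 33, 38, 39 — 4 nodes.

4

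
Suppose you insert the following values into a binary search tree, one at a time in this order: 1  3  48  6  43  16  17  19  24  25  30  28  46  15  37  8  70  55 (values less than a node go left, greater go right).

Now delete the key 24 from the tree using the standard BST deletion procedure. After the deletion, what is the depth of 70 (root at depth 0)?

3

Insert 1: tree is empty, so 1 becomes the root.
Insert 3: 3 > 1 → go right. Place as right child of 1.
Insert 48: 48 > 1 → go right; 48 > 3 → go right. Place as right child of 3.
Insert 6: 6 > 1 → go right; 6 > 3 → go right; 6 < 48 → go left. Place as left child of 48.
Insert 43: 43 > 1 → go right; 43 > 3 → go right; 43 < 48 → go left; 43 > 6 → go right. Place as right child of 6.
Insert 16: 16 > 1 → go right; 16 > 3 → go right; 16 < 48 → go left; 16 > 6 → go right; 16 < 43 → go left. Place as left child of 43.
Insert 17: 17 > 1 → go right; 17 > 3 → go right; 17 < 48 → go left; 17 > 6 → go right; 17 < 43 → go left; 17 > 16 → go right. Place as right child of 16.
Insert 19: 19 > 1 → go right; 19 > 3 → go right; 19 < 48 → go left; 19 > 6 → go right; 19 < 43 → go left; 19 > 16 → go right; 19 > 17 → go right. Place as right child of 17.
Insert 24: 24 > 1 → go right; 24 > 3 → go right; 24 < 48 → go left; 24 > 6 → go right; 24 < 43 → go left; 24 > 16 → go right; 24 > 17 → go right; 24 > 19 → go right. Place as right child of 19.
Insert 25: 25 > 1 → go right; 25 > 3 → go right; 25 < 48 → go left; 25 > 6 → go right; 25 < 43 → go left; 25 > 16 → go right; 25 > 17 → go right; 25 > 19 → go right; 25 > 24 → go right. Place as right child of 24.
Insert 30: 30 > 1 → go right; 30 > 3 → go right; 30 < 48 → go left; 30 > 6 → go right; 30 < 43 → go left; 30 > 16 → go right; 30 > 17 → go right; 30 > 19 → go right; 30 > 24 → go right; 30 > 25 → go right. Place as right child of 25.
Insert 28: 28 > 1 → go right; 28 > 3 → go right; 28 < 48 → go left; 28 > 6 → go right; 28 < 43 → go left; 28 > 16 → go right; 28 > 17 → go right; 28 > 19 → go right; 28 > 24 → go right; 28 > 25 → go right; 28 < 30 → go left. Place as left child of 30.
Insert 46: 46 > 1 → go right; 46 > 3 → go right; 46 < 48 → go left; 46 > 6 → go right; 46 > 43 → go right. Place as right child of 43.
Insert 15: 15 > 1 → go right; 15 > 3 → go right; 15 < 48 → go left; 15 > 6 → go right; 15 < 43 → go left; 15 < 16 → go left. Place as left child of 16.
Insert 37: 37 > 1 → go right; 37 > 3 → go right; 37 < 48 → go left; 37 > 6 → go right; 37 < 43 → go left; 37 > 16 → go right; 37 > 17 → go right; 37 > 19 → go right; 37 > 24 → go right; 37 > 25 → go right; 37 > 30 → go right. Place as right child of 30.
Insert 8: 8 > 1 → go right; 8 > 3 → go right; 8 < 48 → go left; 8 > 6 → go right; 8 < 43 → go left; 8 < 16 → go left; 8 < 15 → go left. Place as left child of 15.
Insert 70: 70 > 1 → go right; 70 > 3 → go right; 70 > 48 → go right. Place as right child of 48.
Insert 55: 55 > 1 → go right; 55 > 3 → go right; 55 > 48 → go right; 55 < 70 → go left. Place as left child of 70.

Delete 24 (at most one child — splice it out).
After deletion, path to 70: 1 → 3 → 48 → 70.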